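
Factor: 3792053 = 197^1 * 19249^1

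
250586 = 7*35798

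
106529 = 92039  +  14490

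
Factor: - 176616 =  - 2^3*3^2*11^1*223^1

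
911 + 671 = 1582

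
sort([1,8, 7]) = [ 1, 7, 8 ] 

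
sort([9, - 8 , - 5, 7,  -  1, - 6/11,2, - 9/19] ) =[- 8, - 5, - 1, - 6/11, - 9/19,2,7,9]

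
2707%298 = 25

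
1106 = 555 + 551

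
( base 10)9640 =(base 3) 111020001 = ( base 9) 14201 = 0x25a8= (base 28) c88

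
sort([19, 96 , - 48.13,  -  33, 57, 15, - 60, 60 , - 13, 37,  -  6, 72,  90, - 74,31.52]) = [ -74,-60, -48.13, - 33, - 13, - 6, 15, 19,31.52, 37, 57, 60, 72 , 90,96] 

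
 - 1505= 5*( - 301)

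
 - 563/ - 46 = 12 + 11/46= 12.24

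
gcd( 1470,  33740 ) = 70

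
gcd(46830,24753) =669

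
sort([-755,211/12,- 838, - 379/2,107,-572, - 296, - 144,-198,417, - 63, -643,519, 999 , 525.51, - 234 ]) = [ - 838, - 755,-643,  -  572,  -  296,-234, - 198, - 379/2, - 144, - 63,211/12,107,417,519,525.51 , 999]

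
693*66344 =45976392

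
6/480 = 1/80= 0.01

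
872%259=95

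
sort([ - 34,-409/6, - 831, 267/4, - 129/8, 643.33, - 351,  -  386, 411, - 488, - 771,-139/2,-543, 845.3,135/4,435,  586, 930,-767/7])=[ - 831,-771, - 543, - 488 , -386, - 351, - 767/7,-139/2, - 409/6, - 34, - 129/8,135/4 , 267/4,411, 435,586,  643.33,  845.3,930 ] 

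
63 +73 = 136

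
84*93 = 7812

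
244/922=122/461   =  0.26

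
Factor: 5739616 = 2^5*83^1*2161^1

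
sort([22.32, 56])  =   [ 22.32 , 56] 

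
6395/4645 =1 + 350/929 = 1.38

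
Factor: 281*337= 94697 = 281^1* 337^1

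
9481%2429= 2194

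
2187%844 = 499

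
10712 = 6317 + 4395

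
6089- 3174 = 2915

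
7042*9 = 63378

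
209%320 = 209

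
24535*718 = 17616130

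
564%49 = 25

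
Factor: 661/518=2^( - 1)*7^(- 1 ) * 37^( - 1) * 661^1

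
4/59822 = 2/29911 = 0.00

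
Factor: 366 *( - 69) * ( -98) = 2474892 = 2^2*3^2*7^2 * 23^1 * 61^1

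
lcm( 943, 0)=0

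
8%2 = 0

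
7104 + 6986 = 14090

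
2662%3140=2662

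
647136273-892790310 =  - 245654037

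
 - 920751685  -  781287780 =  - 1702039465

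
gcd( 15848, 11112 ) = 8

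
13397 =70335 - 56938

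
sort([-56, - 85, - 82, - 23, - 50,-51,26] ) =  [ -85,- 82, - 56, - 51,  -  50 , - 23,26 ] 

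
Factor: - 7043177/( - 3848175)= 3^( - 3 )*5^( - 2) * 113^1*157^1*397^1*5701^ (- 1 ) 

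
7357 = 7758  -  401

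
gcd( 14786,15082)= 2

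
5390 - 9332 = - 3942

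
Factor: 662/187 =2^1*11^(  -  1 )*17^( - 1 )*331^1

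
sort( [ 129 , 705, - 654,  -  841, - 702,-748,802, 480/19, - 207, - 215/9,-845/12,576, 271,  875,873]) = [ - 841,-748,-702,-654, - 207 ,-845/12,  -  215/9,480/19,129, 271,576,705, 802,873,875 ] 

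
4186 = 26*161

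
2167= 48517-46350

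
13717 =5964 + 7753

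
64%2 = 0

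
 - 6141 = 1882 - 8023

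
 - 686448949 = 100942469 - 787391418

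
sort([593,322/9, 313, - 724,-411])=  [-724,-411,322/9, 313,593 ]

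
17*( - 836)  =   - 14212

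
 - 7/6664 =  - 1/952=- 0.00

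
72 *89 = 6408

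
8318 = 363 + 7955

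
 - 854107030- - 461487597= - 392619433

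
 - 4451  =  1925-6376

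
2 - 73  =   - 71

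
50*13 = 650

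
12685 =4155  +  8530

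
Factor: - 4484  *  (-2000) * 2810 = 25200080000 = 2^7 * 5^4*19^1*59^1*281^1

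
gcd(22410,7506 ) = 54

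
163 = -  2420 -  - 2583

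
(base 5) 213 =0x3a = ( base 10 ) 58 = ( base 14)42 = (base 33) 1p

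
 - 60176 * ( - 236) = 14201536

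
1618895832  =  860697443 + 758198389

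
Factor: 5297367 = 3^1*1765789^1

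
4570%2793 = 1777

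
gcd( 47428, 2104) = 4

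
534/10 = 53  +  2/5 = 53.40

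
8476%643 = 117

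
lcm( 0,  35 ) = 0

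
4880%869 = 535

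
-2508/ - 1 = 2508 + 0/1=2508.00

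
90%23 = 21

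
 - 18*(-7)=126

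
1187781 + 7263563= 8451344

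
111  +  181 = 292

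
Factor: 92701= 7^1*17^1*19^1*41^1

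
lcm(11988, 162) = 11988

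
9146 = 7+9139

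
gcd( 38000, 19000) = 19000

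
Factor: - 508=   -2^2*127^1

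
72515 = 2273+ 70242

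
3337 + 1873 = 5210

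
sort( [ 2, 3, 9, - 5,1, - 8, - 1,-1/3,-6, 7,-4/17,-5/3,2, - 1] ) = [ -8, -6, - 5, - 5/3, - 1, - 1,-1/3  , -4/17, 1, 2, 2, 3, 7, 9 ] 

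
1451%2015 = 1451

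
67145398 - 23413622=43731776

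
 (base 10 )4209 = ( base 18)CHF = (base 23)7M0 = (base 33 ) 3SI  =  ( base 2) 1000001110001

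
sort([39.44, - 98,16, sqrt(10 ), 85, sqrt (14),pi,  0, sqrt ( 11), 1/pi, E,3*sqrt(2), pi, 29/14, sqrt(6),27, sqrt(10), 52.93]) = [ - 98, 0, 1/pi, 29/14,sqrt (6), E,  pi, pi, sqrt( 10),sqrt( 10), sqrt (11 ),sqrt( 14 ), 3 * sqrt(2) , 16, 27,39.44,  52.93, 85 ] 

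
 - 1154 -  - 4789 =3635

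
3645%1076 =417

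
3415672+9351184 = 12766856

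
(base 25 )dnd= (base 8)21011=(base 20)11fd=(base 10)8713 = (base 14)3265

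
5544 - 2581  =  2963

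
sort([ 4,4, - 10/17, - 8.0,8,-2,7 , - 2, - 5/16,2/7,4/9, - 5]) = [ - 8.0, - 5,- 2, - 2, - 10/17, - 5/16,2/7,4/9,4, 4,7,8]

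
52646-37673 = 14973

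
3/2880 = 1/960 =0.00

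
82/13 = 82/13 = 6.31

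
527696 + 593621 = 1121317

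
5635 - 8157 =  - 2522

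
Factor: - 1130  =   - 2^1*5^1*113^1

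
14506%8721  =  5785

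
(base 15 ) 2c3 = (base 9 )773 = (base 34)il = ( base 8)1171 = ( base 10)633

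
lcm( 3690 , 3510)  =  143910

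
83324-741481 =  - 658157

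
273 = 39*7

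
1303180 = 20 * 65159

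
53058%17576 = 330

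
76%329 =76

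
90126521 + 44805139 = 134931660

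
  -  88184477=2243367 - 90427844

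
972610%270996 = 159622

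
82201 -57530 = 24671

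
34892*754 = 26308568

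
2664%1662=1002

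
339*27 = 9153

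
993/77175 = 331/25725 = 0.01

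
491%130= 101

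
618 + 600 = 1218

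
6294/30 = 1049/5 = 209.80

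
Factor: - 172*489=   -  2^2*3^1*43^1*163^1=-84108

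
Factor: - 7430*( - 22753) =169054790 = 2^1*5^1*61^1*373^1 *743^1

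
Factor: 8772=2^2 * 3^1*17^1*  43^1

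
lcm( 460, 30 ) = 1380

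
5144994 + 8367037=13512031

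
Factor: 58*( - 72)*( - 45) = 187920  =  2^4*3^4*5^1*29^1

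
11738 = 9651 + 2087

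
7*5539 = 38773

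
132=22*6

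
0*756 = 0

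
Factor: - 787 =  - 787^1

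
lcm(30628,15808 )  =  490048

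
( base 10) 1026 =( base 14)534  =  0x402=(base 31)123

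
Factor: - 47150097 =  - 3^1* 3539^1*4441^1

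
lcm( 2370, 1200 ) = 94800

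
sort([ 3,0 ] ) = [ 0,3 ] 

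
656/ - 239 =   -  656/239 =- 2.74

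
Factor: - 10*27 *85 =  - 2^1 * 3^3*5^2*17^1 = - 22950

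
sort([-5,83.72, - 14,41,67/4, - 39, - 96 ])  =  [ - 96,-39,- 14, - 5,67/4, 41, 83.72]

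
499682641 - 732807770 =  -233125129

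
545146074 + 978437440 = 1523583514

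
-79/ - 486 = 79/486 = 0.16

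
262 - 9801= -9539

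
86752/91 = 86752/91 = 953.32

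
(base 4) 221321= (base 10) 2681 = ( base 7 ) 10550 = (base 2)101001111001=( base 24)4FH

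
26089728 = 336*77648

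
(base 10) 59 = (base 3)2012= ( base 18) 35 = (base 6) 135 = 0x3b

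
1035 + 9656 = 10691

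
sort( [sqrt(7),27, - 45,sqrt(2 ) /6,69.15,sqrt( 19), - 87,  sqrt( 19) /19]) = [ - 87, -45,sqrt(19)/19,sqrt(2)/6, sqrt(7 ),sqrt( 19),27, 69.15] 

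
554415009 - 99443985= 454971024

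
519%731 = 519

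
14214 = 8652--5562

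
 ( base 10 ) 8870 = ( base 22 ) I74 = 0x22A6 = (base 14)3338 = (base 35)78F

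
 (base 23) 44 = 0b1100000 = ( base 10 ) 96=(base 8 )140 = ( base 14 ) 6c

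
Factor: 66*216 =2^4*3^4*11^1 = 14256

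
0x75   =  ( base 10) 117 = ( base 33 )3I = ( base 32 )3L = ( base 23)52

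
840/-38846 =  - 420/19423 = - 0.02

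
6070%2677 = 716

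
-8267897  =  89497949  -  97765846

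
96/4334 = 48/2167= 0.02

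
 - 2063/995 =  - 3 + 922/995 = -2.07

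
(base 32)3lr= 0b111010111011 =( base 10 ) 3771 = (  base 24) 6d3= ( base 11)2919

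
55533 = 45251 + 10282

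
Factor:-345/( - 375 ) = 5^( - 2 )*23^1  =  23/25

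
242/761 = 242/761=0.32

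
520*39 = 20280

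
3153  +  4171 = 7324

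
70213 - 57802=12411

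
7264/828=1816/207=   8.77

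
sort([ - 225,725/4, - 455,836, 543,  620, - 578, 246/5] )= [ - 578, - 455, - 225,246/5  ,  725/4, 543, 620, 836 ] 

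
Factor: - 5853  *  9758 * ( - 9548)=2^3*3^1*7^2 * 11^1 * 17^1*31^1*41^1 *1951^1 =545320404552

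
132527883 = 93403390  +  39124493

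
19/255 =19/255=0.07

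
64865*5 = 324325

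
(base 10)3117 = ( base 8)6055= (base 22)69F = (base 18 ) 9b3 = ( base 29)3KE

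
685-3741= -3056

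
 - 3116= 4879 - 7995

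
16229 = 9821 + 6408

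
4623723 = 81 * 57083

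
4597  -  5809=  -  1212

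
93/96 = 31/32 = 0.97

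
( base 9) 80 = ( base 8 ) 110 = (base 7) 132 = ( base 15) 4C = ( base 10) 72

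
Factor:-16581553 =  - 47^1*71^1 * 4969^1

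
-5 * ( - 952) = 4760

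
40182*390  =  15670980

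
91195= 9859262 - 9768067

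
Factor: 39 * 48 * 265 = 496080 = 2^4*3^2*5^1*13^1*53^1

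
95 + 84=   179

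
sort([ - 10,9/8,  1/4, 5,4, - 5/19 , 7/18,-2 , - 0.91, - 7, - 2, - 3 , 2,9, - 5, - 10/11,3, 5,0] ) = [ - 10 ,  -  7, - 5, - 3, - 2, - 2 , - 0.91, - 10/11, - 5/19 , 0,1/4,  7/18, 9/8, 2, 3, 4 , 5, 5, 9 ]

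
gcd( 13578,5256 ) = 438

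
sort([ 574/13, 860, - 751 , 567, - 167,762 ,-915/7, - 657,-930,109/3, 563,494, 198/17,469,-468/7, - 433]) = [-930, - 751, - 657, - 433, - 167, - 915/7,-468/7,198/17, 109/3, 574/13,469, 494,563, 567, 762,  860]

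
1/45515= 1/45515 =0.00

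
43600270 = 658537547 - 614937277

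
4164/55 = 4164/55 = 75.71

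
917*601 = 551117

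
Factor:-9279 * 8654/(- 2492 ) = 2^(-1 )* 3^2*7^ (-1 )*89^(  -  1 )*1031^1 * 4327^1 = 40150233/1246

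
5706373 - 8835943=- 3129570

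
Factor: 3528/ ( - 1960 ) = - 3^2* 5^( - 1 ) =- 9/5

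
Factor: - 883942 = - 2^1*441971^1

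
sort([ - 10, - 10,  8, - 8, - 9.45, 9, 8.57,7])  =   [-10, - 10,-9.45, - 8, 7, 8,8.57, 9] 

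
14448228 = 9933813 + 4514415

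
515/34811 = 515/34811= 0.01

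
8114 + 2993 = 11107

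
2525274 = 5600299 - 3075025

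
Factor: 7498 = 2^1*23^1 * 163^1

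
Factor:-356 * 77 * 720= -19736640 = -  2^6 * 3^2 * 5^1*7^1*11^1*89^1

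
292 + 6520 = 6812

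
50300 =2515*20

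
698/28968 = 349/14484 = 0.02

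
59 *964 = 56876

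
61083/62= 61083/62 = 985.21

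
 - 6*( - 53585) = 321510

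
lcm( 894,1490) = 4470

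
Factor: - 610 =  - 2^1* 5^1*61^1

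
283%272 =11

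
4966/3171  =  1 + 1795/3171=1.57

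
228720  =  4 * 57180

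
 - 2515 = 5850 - 8365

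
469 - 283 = 186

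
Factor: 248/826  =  124/413 = 2^2 * 7^(-1 ) * 31^1 * 59^( - 1) 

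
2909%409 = 46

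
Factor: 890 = 2^1*5^1*89^1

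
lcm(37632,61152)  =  489216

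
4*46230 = 184920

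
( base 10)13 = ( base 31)d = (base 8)15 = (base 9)14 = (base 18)d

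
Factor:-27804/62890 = - 2^1 *3^1*5^( - 1 )*7^1*19^( - 1 )  =  -  42/95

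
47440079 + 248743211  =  296183290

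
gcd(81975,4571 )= 1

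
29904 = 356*84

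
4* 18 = 72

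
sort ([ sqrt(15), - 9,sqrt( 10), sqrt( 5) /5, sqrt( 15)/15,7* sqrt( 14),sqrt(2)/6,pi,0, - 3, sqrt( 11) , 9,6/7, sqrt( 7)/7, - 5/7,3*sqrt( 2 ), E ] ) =[-9, - 3,-5/7,  0,sqrt(2 ) /6, sqrt ( 15) /15,sqrt(7 )/7 , sqrt(5) /5,6/7, E,pi, sqrt( 10 ), sqrt (11),sqrt( 15),3*sqrt( 2 ),9, 7*sqrt(14 )]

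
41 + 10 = 51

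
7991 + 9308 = 17299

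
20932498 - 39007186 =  - 18074688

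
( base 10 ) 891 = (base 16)37b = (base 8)1573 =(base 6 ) 4043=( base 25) 1AG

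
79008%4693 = 3920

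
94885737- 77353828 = 17531909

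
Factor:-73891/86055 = - 3^(  -  1)*5^(- 1 )*19^1*3889^1 *5737^(-1) 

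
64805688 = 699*92712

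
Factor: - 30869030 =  -2^1*5^1*3086903^1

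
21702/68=10851/34 = 319.15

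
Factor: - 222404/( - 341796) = 611/939 = 3^( - 1)*13^1*47^1*313^( - 1) 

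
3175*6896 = 21894800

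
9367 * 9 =84303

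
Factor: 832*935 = 777920=2^6*5^1 *11^1*13^1*17^1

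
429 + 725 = 1154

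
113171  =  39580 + 73591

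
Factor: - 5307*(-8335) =44233845 = 3^1 *5^1 * 29^1*61^1*1667^1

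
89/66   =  1 + 23/66 = 1.35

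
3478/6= 1739/3 =579.67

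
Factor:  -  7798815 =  - 3^3*5^1*41^1*1409^1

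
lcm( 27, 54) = 54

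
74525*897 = 66848925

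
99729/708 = 140+203/236 = 140.86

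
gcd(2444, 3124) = 4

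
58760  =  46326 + 12434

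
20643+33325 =53968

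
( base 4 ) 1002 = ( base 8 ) 102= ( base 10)66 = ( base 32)22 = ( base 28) 2a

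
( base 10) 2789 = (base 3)10211022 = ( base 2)101011100101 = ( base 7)11063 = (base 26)437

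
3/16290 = 1/5430 = 0.00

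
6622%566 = 396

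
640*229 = 146560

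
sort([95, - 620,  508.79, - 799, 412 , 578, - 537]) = [ - 799, - 620, - 537, 95, 412, 508.79,578 ]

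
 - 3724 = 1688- 5412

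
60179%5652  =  3659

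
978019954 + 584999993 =1563019947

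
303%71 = 19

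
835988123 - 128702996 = 707285127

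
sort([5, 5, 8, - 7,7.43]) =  [ - 7, 5,5,7.43,8]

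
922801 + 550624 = 1473425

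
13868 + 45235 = 59103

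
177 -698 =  -521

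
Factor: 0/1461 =0^1 = 0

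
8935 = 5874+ 3061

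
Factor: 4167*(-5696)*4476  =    -  2^8*3^3*89^1*373^1*463^1 = -106238898432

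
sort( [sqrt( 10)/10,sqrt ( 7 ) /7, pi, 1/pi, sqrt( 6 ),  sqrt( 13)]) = [sqrt(10) /10, 1/pi, sqrt( 7 )/7, sqrt(6),  pi, sqrt ( 13 ) ] 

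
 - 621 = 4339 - 4960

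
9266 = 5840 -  - 3426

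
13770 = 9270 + 4500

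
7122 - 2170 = 4952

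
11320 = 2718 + 8602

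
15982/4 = 3995 + 1/2 = 3995.50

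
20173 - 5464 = 14709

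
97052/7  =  13864 + 4/7 = 13864.57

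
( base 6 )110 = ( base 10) 42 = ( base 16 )2a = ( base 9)46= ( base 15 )2c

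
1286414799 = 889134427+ 397280372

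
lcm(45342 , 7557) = 45342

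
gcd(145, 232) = 29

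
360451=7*51493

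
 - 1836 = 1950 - 3786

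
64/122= 32/61 = 0.52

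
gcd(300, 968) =4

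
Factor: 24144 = 2^4*3^1*503^1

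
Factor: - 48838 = - 2^1*24419^1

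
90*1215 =109350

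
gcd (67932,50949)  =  16983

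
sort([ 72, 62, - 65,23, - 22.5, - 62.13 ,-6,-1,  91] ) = [ - 65,-62.13,- 22.5, -6, - 1,23,62 , 72,91]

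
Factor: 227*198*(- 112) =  - 2^5*3^2*7^1 *11^1*227^1 = - 5033952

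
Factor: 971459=397^1*2447^1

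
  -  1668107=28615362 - 30283469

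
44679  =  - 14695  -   - 59374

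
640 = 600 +40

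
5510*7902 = 43540020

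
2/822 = 1/411 = 0.00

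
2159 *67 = 144653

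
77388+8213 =85601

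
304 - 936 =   -  632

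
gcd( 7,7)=7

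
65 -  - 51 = 116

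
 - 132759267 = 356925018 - 489684285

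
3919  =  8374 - 4455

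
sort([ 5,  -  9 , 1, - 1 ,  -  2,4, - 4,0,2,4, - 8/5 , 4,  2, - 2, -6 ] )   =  [  -  9, - 6,-4, - 2,-2, - 8/5, -1,0, 1,2, 2, 4,4,4,  5]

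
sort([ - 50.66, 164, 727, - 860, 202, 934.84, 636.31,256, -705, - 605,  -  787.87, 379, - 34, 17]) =[ - 860, - 787.87, - 705,-605, - 50.66,  -  34,  17, 164, 202, 256, 379,636.31, 727,934.84 ]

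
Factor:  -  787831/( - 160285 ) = 5^(-1) * 11^2*17^1*383^1 * 32057^( - 1 ) 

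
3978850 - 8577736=-4598886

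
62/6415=62/6415 = 0.01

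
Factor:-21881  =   - 21881^1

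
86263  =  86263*1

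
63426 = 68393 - 4967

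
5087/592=5087/592  =  8.59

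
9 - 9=0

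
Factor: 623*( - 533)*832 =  - 276273088 = - 2^6*7^1*13^2  *41^1*89^1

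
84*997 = 83748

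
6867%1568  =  595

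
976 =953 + 23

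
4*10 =40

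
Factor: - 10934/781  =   -14 = - 2^1*7^1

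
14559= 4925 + 9634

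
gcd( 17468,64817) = 1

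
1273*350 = 445550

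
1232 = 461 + 771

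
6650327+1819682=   8470009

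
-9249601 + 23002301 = 13752700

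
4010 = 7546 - 3536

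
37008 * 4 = 148032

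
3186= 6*531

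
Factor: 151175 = 5^2*6047^1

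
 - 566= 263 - 829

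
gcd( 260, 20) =20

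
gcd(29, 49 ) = 1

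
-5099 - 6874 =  - 11973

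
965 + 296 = 1261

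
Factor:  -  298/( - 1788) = 2^( - 1)*3^(-1 )  =  1/6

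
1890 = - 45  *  ( - 42)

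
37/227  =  37/227 = 0.16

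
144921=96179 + 48742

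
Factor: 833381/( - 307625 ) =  - 5^( - 3)*23^( - 1)* 107^( - 1)*853^1*977^1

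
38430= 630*61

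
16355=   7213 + 9142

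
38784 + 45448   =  84232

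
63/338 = 63/338 = 0.19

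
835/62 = 835/62= 13.47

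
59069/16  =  3691 + 13/16  =  3691.81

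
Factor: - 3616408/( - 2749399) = 2^3* 73^(-1)*251^1*1801^1 *37663^(-1) 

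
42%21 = 0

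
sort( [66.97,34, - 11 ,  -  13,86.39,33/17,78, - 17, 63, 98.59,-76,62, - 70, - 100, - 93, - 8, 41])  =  [ - 100, - 93, - 76, - 70, - 17, - 13, - 11,-8,33/17,34, 41, 62,63,66.97,78, 86.39, 98.59] 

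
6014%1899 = 317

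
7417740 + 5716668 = 13134408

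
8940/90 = 298/3 = 99.33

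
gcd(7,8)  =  1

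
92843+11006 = 103849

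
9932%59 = 20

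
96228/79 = 96228/79 = 1218.08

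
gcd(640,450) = 10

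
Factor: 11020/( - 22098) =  - 190/381 = - 2^1 *3^( - 1) * 5^1 * 19^1*127^( - 1 )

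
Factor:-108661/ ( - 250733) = 361/833 = 7^(- 2)*17^( - 1)*19^2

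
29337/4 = 7334+1/4 = 7334.25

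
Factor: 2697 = 3^1 * 29^1*31^1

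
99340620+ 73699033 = 173039653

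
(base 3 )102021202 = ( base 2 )10000000100100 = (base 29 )9ml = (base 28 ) ADO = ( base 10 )8228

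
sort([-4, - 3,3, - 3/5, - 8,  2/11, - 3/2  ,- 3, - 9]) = [  -  9, - 8,- 4,- 3, - 3, - 3/2, - 3/5,2/11,3] 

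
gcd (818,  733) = 1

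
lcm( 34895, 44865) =314055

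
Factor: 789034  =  2^1*241^1*1637^1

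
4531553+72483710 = 77015263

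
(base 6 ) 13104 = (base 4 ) 133000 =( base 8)3700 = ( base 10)1984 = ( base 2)11111000000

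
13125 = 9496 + 3629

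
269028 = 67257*4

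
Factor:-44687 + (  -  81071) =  - 2^1*227^1*277^1= - 125758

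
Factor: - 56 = - 2^3*7^1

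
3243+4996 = 8239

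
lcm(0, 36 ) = 0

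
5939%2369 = 1201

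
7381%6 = 1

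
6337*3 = 19011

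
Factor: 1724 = 2^2*431^1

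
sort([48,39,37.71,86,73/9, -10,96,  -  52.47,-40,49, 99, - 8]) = [ - 52.47, -40, - 10 ,- 8,73/9,37.71,  39, 48,49,86,96, 99] 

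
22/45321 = 22/45321 = 0.00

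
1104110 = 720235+383875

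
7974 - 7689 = 285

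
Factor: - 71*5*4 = -2^2*5^1 * 71^1 = - 1420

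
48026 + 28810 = 76836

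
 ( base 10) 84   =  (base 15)59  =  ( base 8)124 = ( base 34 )2G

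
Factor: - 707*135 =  - 95445 = - 3^3*5^1*7^1*101^1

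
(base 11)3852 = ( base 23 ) 9B4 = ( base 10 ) 5018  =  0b1001110011010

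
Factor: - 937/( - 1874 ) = 1/2 = 2^( - 1)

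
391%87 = 43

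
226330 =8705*26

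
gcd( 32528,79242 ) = 2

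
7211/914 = 7211/914 = 7.89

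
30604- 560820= - 530216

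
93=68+25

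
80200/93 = 80200/93 = 862.37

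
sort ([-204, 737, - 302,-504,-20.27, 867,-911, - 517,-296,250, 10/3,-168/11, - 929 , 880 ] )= [ - 929,-911,-517,  -  504, - 302,  -  296, - 204,- 20.27, - 168/11, 10/3,250,737, 867,880 ]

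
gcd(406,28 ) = 14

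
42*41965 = 1762530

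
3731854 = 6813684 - 3081830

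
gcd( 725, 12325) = 725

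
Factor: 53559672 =2^3*3^1*2231653^1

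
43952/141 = 43952/141 =311.72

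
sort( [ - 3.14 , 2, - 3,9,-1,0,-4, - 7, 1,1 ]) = [ - 7, - 4,  -  3.14 ,-3, - 1,  0 , 1 , 1, 2,9] 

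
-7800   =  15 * ( - 520 ) 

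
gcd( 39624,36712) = 104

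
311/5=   62+1/5 = 62.20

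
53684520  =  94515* 568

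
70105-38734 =31371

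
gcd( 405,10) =5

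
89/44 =89/44   =  2.02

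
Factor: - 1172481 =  -3^1*  43^1*61^1*149^1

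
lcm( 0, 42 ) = 0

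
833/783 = 833/783= 1.06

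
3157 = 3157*1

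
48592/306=24296/153 = 158.80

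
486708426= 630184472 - 143476046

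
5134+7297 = 12431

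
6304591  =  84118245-77813654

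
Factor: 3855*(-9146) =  - 2^1*3^1*5^1*17^1* 257^1*269^1 = -35257830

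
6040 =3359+2681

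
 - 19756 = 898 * ( - 22)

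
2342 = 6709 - 4367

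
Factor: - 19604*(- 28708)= 2^4*13^2*29^1*7177^1  =  562791632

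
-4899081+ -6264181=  - 11163262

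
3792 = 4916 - 1124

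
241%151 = 90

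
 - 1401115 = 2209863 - 3610978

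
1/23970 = 1/23970 = 0.00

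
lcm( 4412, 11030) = 22060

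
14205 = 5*2841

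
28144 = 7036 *4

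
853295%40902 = 35255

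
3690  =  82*45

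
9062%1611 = 1007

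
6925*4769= 33025325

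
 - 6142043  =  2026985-8169028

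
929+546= 1475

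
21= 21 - 0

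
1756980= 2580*681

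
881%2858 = 881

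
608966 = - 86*(  -  7081 ) 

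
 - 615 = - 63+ - 552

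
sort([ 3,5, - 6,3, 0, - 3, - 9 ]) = [ - 9,-6, - 3,0, 3, 3,5] 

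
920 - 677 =243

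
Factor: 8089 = 8089^1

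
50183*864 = 43358112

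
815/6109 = 815/6109 = 0.13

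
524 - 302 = 222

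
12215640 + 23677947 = 35893587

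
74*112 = 8288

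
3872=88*44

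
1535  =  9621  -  8086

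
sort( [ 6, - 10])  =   [ - 10,6]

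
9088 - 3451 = 5637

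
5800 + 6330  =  12130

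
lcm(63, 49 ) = 441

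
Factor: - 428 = - 2^2*107^1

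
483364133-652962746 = -169598613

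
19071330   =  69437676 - 50366346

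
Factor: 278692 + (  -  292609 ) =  - 3^1*4639^1= - 13917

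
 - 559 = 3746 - 4305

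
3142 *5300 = 16652600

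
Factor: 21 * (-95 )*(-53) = 3^1*5^1 *7^1 * 19^1 * 53^1 = 105735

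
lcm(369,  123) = 369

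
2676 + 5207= 7883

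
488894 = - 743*( - 658 )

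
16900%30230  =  16900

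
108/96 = 1+ 1/8 = 1.12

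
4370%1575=1220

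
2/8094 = 1/4047 = 0.00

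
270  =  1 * 270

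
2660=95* 28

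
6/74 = 3/37  =  0.08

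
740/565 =148/113 = 1.31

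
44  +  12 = 56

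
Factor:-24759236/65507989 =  - 2^2*47^( - 1 )*139^1*389^( - 1)*3583^( - 1 ) * 44531^1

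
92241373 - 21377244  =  70864129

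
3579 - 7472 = -3893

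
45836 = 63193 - 17357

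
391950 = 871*450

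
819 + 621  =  1440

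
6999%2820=1359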